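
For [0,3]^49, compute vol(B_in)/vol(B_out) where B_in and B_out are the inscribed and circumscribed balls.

V_in/V_out = n^(-n/2) = 49^(-49/2) ≈ 3.89221e-42.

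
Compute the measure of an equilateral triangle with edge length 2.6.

Area = (√3/4) · 2.6² = 2.92717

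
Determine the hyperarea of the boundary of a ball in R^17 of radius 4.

The surface area of an n-ball is 2π^(n/2) r^(n-1) / Γ(n/2). For n=17, r=4: 2199023255552·π^8/2027025 ≈ 1.02937e+10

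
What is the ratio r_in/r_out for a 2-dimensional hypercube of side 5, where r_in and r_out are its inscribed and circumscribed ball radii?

r_in / r_out = (5/2) / (5√2/2) = 1/√2 ≈ 0.707107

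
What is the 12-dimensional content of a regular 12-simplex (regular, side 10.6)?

V = (10.6^12 / 12!) · √((12+1) / 2^12) ≈ 236.66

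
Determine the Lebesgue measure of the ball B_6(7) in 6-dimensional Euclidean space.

The n-ball volume is π^(n/2)·r^n/Γ(n/2+1). With n=6, r=7: V = 117649·π^3/6 ≈ 607976.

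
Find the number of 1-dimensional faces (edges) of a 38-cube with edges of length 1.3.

The 38-cube has n·2^(n-1) = 38·2^37 = 38·137438953472 = 5222680231936 edges.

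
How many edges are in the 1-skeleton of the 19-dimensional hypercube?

The 19-cube has n·2^(n-1) = 19·2^18 = 19·262144 = 4980736 edges.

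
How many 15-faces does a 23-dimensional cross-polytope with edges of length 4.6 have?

f_15(23-orthoplex) = 2^16 · (23 choose 16) = 16066609152.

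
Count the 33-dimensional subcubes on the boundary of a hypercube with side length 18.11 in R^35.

f_33(35-cube) = (35 choose 33) · 2^2 = 2380.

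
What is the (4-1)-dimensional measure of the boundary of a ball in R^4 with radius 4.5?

|∂B_4(4.5)| = 729·π^2/4 ≈ 1798.74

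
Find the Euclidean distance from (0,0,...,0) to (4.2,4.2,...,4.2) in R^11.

||(4.2,4.2,...,4.2)|| = √(11)·4.2 ≈ 13.9298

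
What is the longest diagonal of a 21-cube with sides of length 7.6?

Diagonal = √21 · 7.6 ≈ 34.8276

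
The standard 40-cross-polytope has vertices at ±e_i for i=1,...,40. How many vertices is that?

The vertices are ±e_1, ..., ±e_40, so there are 2·40 = 80.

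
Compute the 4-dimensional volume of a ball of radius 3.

V = 81·π^2/2 ≈ 399.719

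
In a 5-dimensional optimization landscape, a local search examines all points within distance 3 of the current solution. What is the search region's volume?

V_5(3) = π^(5/2) · (3)^5 / Γ(5/2 + 1) = 648·π^2/5 ≈ 1279.1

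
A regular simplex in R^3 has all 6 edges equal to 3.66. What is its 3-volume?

Volume = (√2/12) · 3.66³ = 5.77799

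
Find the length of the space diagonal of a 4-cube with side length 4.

d = √(4² + 4² + ... + 4²) [4 terms] = √(4·4²) = 4√4 = 8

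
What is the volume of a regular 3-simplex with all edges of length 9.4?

Volume = (√2/12) · 9.4³ = 97.8853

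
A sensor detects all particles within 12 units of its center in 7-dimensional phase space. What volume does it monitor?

The n-ball volume is π^(n/2)·r^n/Γ(n/2+1). With n=7, r=12: V = 191102976·π^3/35 ≈ 1.69297e+08.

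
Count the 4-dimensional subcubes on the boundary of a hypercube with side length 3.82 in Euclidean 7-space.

Choose 4 of 7 axes to span the face (C(7,4) = 35 ways), then fix each of the remaining 3 coordinates at one of its two extreme values (2^3 = 8 ways): 35·8 = 280.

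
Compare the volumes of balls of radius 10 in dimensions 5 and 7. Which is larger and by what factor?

V_5(10) ≈ 526379, V_7(10) ≈ 4.72477e+07. The 7-ball is larger by a factor of 89.76.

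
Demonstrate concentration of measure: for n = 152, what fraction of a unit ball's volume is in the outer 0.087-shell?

1 - (1-0.087)^152 ≈ 0.9999990193 ≈ 99.999902%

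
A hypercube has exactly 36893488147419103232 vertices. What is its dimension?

Since 2^n = 36893488147419103232, we have n = 65.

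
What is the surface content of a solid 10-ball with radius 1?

|∂B_10(1)| = π^5/12 ≈ 25.5016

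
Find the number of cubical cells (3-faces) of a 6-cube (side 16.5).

Number of 3-faces = C(6,3) · 2^(6-3) = 20 · 8 = 160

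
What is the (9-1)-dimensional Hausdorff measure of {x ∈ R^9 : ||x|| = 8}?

The surface area of an n-ball is 2π^(n/2) r^(n-1) / Γ(n/2). For n=9, r=8: 536870912·π^4/105 ≈ 4.98058e+08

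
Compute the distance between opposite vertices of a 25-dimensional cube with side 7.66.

The space diagonal of an n-cube of side s is s√n. Here 7.66·√25 = 38.3.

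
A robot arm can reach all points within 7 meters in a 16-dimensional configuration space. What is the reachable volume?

Volume = π^{16/2}·(7)^16/Γ(9) = 4747561509943·π^8/5760 ≈ 7.82073e+12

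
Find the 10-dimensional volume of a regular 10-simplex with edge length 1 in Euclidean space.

For a regular n-simplex with edge a, V = (a^n / n!)·√((n+1)/2^n). With a=1, n=10: V ≈ 2.85617e-08.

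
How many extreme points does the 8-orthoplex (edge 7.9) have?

The vertices are ±e_1, ..., ±e_8, so there are 2·8 = 16.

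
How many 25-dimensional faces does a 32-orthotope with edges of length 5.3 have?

Choose 25 of 32 axes to span the face (C(32,25) = 3365856 ways), then fix each of the remaining 7 coordinates at one of its two extreme values (2^7 = 128 ways): 3365856·128 = 430829568.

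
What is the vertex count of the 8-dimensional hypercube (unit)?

Number of vertices = 2^8 = 256.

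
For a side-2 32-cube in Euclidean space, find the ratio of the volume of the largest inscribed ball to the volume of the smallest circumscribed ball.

Volume scales as r^n, and r_in/r_out = 1/√32, giving (1/√32)^32 ≈ 8.27181e-25.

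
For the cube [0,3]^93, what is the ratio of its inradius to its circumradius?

Ratio = (s/2)/(s√93/2) = 93^(-1/2) ≈ 0.103695.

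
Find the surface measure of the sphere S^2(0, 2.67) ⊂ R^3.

The surface area of an n-ball is 2π^(n/2) r^(n-1) / Γ(n/2). For n=3, r=2.67: 4πr² = 4π·(2.67)² ≈ 89.5844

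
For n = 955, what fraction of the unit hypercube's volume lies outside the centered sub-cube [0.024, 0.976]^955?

Shell fraction = 1 - (1-0.048)^955 ≈ 1 - 3.965e-21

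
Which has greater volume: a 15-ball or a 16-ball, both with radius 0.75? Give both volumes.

V_15(0.75) ≈ 0.0050974. V_16(0.75) ≈ 0.00235862. The 15-ball is larger.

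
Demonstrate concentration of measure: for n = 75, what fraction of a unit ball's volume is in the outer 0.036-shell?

1 - (1-0.036)^75 ≈ 0.936059 ≈ 93.61%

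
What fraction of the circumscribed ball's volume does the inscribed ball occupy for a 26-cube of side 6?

Volume scales as r^n, and r_in/r_out = 1/√26, giving (1/√26)^26 ≈ 4.03038e-19.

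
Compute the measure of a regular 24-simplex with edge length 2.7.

V = (2.7^24 / 24!) · √((24+1) / 2^24) ≈ 4.43236e-17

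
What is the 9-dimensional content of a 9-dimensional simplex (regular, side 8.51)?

Volume = 8.51^9 · √(10/2^9) / 9! ≈ 90.1505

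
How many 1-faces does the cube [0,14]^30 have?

Each of the 2^30 = 1073741824 vertices has degree 30; total edges = 30·2^30/2 = 16106127360.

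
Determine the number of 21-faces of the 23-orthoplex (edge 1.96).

f_21(23-orthoplex) = 2^22 · (23 choose 22) = 96468992.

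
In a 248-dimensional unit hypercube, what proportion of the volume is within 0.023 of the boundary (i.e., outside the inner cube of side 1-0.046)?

1 - (1 - 2·0.023)^248 = 1 - 0.954^248 ≈ 0.999992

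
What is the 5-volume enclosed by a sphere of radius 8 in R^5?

The n-ball volume is π^(n/2)·r^n/Γ(n/2+1). With n=5, r=8: V = 262144·π^2/15 ≈ 172484.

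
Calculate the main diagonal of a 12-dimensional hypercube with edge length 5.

The space diagonal of an n-cube of side s is s√n. Here 5·√12 ≈ 17.3205.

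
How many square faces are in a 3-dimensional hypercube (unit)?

Choose 2 of 3 axes to span the face (C(3,2) = 3 ways), then fix each of the remaining 1 coordinate at one of its two extreme values (2^1 = 2 ways): 3·2 = 6.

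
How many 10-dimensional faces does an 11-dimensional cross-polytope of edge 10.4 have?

Number of 10-faces = 2^(10+1) · C(11,10+1) = 2048 · 1 = 2048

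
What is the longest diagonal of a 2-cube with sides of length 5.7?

d = √(5.7² + 5.7² + ... + 5.7²) [2 terms] = √(2·5.7²) = 5.7√2 ≈ 8.06102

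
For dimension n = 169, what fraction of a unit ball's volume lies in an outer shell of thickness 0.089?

1 - (1-0.089)^169 ≈ 0.9999998559 ≈ 99.999986%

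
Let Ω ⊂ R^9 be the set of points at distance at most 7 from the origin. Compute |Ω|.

The n-ball volume is π^(n/2)·r^n/Γ(n/2+1). With n=9, r=7: V = 184473632·π^4/135 ≈ 1.33107e+08.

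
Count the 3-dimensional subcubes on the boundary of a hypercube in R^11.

Number of 3-faces = C(11,3) · 2^(11-3) = 165 · 256 = 42240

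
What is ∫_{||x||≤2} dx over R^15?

The n-ball volume is π^(n/2)·r^n/Γ(n/2+1). With n=15, r=2: V = 8388608·π^7/2027025 ≈ 12499.1.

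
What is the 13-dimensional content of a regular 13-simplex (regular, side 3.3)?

V = (3.3^13 / 13!) · √((13+1) / 2^13) ≈ 3.65401e-05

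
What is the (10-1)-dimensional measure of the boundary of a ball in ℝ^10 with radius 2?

S = n·V_n(r)/r = 10·V_10(2)/2 (volume-to-surface relation), giving 128·π^5/3 ≈ 13056.8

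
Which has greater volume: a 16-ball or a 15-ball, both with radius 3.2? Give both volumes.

V_16(3.2) ≈ 2.84497e+07. V_15(3.2) ≈ 1.44105e+07. The 16-ball is larger.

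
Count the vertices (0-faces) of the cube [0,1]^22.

Each vertex is a binary string of length 22, so there are 2^22 = 4194304.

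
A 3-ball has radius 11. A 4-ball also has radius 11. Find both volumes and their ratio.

V_3(11) ≈ 5575.28. V_4(11) ≈ 72250.4. Ratio V_3/V_4 ≈ 0.07717.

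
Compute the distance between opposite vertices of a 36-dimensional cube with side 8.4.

d = √(8.4² + 8.4² + ... + 8.4²) [36 terms] = √(36·8.4²) = 8.4√36 = 50.4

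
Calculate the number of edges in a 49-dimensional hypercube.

The 49-cube has n·2^(n-1) = 49·2^48 = 49·281474976710656 = 13792273858822144 edges.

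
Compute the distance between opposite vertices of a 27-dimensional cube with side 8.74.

Diagonal = √27 · 8.74 ≈ 45.4144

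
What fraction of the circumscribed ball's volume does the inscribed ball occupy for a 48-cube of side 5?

The radii are 5/2 and 5√48/2, so the volume ratio is (1/√48)^48 = 48^{-48/2} ≈ 4.469e-41.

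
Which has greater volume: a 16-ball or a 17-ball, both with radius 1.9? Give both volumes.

V_16(1.9) ≈ 6787.91. V_17(1.9) ≈ 7726.31. The 17-ball is larger.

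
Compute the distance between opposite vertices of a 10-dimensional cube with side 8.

The space diagonal of an n-cube of side s is s√n. Here 8·√10 ≈ 25.2982.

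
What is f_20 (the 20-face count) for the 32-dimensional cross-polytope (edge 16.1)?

Number of 20-faces = 2^(20+1) · C(32,20+1) = 2097152 · 129024480 = 270583946280960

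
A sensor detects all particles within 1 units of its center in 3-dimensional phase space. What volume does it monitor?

V = 4·π/3 ≈ 4.18879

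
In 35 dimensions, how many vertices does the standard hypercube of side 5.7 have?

The 35-cube has 2^35 = 34359738368 vertices.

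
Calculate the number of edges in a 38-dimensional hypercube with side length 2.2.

An n-cube has n·2^(n-1) edges. With n = 38: 38·137438953472 = 5222680231936.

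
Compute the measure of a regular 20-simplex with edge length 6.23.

V = (6.23^20 / 20!) · √((20+1) / 2^20) ≈ 1.42707e-05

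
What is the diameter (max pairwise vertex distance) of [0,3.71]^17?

Diagonal = √17 · 3.71 ≈ 15.2967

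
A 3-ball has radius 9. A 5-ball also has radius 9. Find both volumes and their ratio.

V_3(9) ≈ 3053.63. V_5(9) ≈ 310821. Ratio V_3/V_5 ≈ 0.009824.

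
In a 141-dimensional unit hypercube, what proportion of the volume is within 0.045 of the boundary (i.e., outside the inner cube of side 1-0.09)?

Shell fraction = 1 - (1-0.09)^141 ≈ 0.9999983218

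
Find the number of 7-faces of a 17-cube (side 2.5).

Number of 7-faces = C(17,7) · 2^(17-7) = 19448 · 1024 = 19914752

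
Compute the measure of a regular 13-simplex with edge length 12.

For a regular n-simplex with edge a, V = (a^n / n!)·√((n+1)/2^n). With a=12, n=13: V ≈ 710.305.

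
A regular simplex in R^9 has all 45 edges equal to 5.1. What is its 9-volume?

For a regular n-simplex with edge a, V = (a^n / n!)·√((n+1)/2^n). With a=5.1, n=9: V ≈ 0.898946.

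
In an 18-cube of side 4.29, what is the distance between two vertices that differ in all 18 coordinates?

||(4.29,4.29,...,4.29)|| = √(18)·4.29 ≈ 18.2009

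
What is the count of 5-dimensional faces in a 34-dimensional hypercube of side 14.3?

Number of 5-faces = C(34,5) · 2^(34-5) = 278256 · 536870912 = 149387552489472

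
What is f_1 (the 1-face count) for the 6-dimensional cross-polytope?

An n-cross-polytope has 2^(k+1)·C(n,k+1) k-faces. Here 2^2·C(6,2) = 4·15 = 60.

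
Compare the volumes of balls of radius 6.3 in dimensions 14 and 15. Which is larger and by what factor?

V_14(6.3) ≈ 9.29793e+10, V_15(6.3) ≈ 3.72853e+11. The 15-ball is larger by a factor of 4.01.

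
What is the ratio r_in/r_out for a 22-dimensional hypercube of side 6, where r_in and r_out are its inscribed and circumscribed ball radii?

r_in = 6/2 (half the side); r_out = 6√22/2 (half the diagonal). Ratio = 1/√22 ≈ 0.213201.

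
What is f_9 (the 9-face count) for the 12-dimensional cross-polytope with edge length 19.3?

f_9(12-orthoplex) = 2^10 · (12 choose 10) = 67584.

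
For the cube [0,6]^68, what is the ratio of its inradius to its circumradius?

For an n-cube of any side s, the inradius is s/2 and the circumradius is s√n/2, so the ratio is 1/√68 ≈ 0.121268.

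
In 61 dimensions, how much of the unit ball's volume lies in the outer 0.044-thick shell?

1 - (1-0.044)^61 ≈ 0.935741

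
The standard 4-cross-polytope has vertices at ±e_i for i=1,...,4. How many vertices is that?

An n-cross-polytope has 2n vertices; here n = 4, giving 8.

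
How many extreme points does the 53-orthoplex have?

An n-cross-polytope has 2n vertices; here n = 53, giving 106.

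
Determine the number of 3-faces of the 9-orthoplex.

f_3(9-orthoplex) = 2^4 · (9 choose 4) = 2016.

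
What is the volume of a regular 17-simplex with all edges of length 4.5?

V = (4.5^17 / 17!) · √((17+1) / 2^17) ≈ 4.19204e-06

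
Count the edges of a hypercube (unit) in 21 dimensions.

An n-cube has n·2^(n-1) edges. With n = 21: 21·1048576 = 22020096.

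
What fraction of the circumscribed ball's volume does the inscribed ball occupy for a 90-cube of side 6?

V_in/V_out = n^(-n/2) = 90^(-90/2) ≈ 1.14574e-88.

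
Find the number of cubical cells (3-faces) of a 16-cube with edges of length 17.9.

f_3(16-cube) = (16 choose 3) · 2^13 = 4587520.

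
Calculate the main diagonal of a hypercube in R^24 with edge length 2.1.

The space diagonal of an n-cube of side s is s√n. Here 2.1·√24 ≈ 10.2879.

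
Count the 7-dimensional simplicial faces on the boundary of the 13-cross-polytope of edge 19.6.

An n-cross-polytope has 2^(k+1)·C(n,k+1) k-faces. Here 2^8·C(13,8) = 256·1287 = 329472.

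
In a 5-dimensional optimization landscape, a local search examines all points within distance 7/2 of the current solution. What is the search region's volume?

V = 16807·π^2/60 ≈ 2764.64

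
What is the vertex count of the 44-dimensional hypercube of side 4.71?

Each vertex is a binary string of length 44, so there are 2^44 = 17592186044416.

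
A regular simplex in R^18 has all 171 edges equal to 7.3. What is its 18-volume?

Volume = 7.3^18 · √(19/2^18) / 18! ≈ 0.00460869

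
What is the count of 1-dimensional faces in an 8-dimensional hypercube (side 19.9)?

An n-cube has C(n,k)·2^(n-k) k-faces. Here C(8,1)·2^7 = 8·128 = 1024.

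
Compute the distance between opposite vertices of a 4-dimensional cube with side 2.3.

||(2.3,2.3,...,2.3)|| = √(4)·2.3 = 4.6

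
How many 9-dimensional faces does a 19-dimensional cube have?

An n-cube has C(n,k)·2^(n-k) k-faces. Here C(19,9)·2^10 = 92378·1024 = 94595072.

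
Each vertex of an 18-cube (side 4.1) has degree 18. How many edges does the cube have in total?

The 18-cube has n·2^(n-1) = 18·2^17 = 18·131072 = 2359296 edges.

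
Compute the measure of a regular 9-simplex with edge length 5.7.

Volume = 5.7^9 · √(10/2^9) / 9! ≈ 2.44611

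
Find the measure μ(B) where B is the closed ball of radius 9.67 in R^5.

V_5(9.67) = π^(5/2) · (9.67)^5 / Γ(5/2 + 1) ≈ 445073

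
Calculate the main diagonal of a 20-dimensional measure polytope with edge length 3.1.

The space diagonal of an n-cube of side s is s√n. Here 3.1·√20 ≈ 13.8636.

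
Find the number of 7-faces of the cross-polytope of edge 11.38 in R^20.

Each 7-face is the convex hull of 8 vertices, one chosen as ±e_i from each of 8 distinct axes: 2^8·C(20,8) = 32248320.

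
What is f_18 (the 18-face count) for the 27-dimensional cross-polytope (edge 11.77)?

Each 18-face is the convex hull of 19 vertices, one chosen as ±e_i from each of 19 distinct axes: 2^19·C(27,19) = 1163958681600.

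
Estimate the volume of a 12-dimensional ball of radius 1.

V_12(1) = π^(12/2) · (1)^12 / Γ(12/2 + 1) = π^6/720 ≈ 1.33526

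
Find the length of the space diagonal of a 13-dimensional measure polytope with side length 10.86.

d = √(10.86² + 10.86² + ... + 10.86²) [13 terms] = √(13·10.86²) = 10.86√13 ≈ 39.1563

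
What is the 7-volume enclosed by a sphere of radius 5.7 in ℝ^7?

Volume = π^{7/2}·(5.7)^7/Γ(9/2) ≈ 923643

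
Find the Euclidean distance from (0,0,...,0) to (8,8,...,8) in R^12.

d = √(8² + 8² + ... + 8²) [12 terms] = √(12·8²) = 8√12 ≈ 27.7128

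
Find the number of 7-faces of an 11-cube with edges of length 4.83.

f_7(11-cube) = (11 choose 7) · 2^4 = 5280.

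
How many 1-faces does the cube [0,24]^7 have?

An n-cube has n·2^(n-1) edges. With n = 7: 7·64 = 448.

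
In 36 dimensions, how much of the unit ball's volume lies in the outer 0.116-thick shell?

Shell fraction = 1 - (1-0.116)^36 ≈ 0.988189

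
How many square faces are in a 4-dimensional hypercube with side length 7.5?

Number of 2-faces = C(4,2) · 2^(4-2) = 6 · 4 = 24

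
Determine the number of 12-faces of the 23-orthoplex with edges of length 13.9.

An n-cross-polytope has 2^(k+1)·C(n,k+1) k-faces. Here 2^13·C(23,13) = 8192·1144066 = 9372188672.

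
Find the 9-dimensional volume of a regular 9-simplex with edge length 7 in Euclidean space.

V_9 = √(10) · 7^9 / (9! · 2^(9/2)) ≈ 15.5412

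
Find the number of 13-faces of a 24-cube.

An n-cube has C(n,k)·2^(n-k) k-faces. Here C(24,13)·2^11 = 2496144·2048 = 5112102912.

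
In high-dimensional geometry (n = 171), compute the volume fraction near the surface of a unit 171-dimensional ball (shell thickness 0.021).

1 - (1-0.021)^171 ≈ 0.973464 ≈ 97.35%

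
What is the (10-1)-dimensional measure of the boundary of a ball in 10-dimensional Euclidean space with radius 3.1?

S = n·V_n(r)/r = 10·V_10(3.1)/3.1 (volume-to-surface relation), giving 674254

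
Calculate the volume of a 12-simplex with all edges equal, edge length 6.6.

For a regular n-simplex with edge a, V = (a^n / n!)·√((n+1)/2^n). With a=6.6, n=12: V ≈ 0.803493.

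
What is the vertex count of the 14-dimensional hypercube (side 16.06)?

An n-cube has 2^n vertices; for n = 14 that is 2^14 = 16384.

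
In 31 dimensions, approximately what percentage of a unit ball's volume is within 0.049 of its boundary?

1 - (1-0.049)^31 ≈ 0.789333 ≈ 78.93%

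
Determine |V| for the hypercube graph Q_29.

An n-cube has 2^n vertices; for n = 29 that is 2^29 = 536870912.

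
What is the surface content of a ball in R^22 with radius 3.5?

The surface area of an n-ball is 2π^(n/2) r^(n-1) / Γ(n/2). For n=22, r=3.5: 79792266297612001·π^11/543581798400 ≈ 4.31862e+10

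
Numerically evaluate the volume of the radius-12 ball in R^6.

V = 497664·π^3 ≈ 1.54307e+07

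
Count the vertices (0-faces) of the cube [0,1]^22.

Number of vertices = 2^22 = 4194304.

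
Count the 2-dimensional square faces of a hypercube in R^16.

An n-cube has C(n,k)·2^(n-k) k-faces. Here C(16,2)·2^14 = 120·16384 = 1966080.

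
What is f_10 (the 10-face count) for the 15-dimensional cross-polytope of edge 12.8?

Each 10-face is the convex hull of 11 vertices, one chosen as ±e_i from each of 11 distinct axes: 2^11·C(15,11) = 2795520.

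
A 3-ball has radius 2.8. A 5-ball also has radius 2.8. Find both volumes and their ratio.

V_3(2.8) ≈ 91.9523. V_5(2.8) ≈ 905.917. Ratio V_3/V_5 ≈ 0.1015.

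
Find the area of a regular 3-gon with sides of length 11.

Area = (√3/4) · 11² = 52.3945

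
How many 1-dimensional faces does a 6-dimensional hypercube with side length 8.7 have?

Choose 1 of 6 axes to span the face (C(6,1) = 6 ways), then fix each of the remaining 5 coordinates at one of its two extreme values (2^5 = 32 ways): 6·32 = 192.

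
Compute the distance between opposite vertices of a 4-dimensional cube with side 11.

Diagonal = √4 · 11 = 22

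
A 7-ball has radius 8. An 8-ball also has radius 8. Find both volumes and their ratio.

V_7(8) ≈ 9.90855e+06. V_8(8) ≈ 6.80939e+07. Ratio V_7/V_8 ≈ 0.1455.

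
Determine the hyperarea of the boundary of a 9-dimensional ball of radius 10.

The surface area of an n-ball is 2π^(n/2) r^(n-1) / Γ(n/2). For n=9, r=10: 640000000·π^4/21 ≈ 2.96866e+09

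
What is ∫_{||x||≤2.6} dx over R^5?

Volume = π^{5/2}·(2.6)^5/Γ(7/2) ≈ 625.411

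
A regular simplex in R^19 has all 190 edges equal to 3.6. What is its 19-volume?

V_19 = √(20) · 3.6^19 / (19! · 2^(19/2)) ≈ 1.88531e-09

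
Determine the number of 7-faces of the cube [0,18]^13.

Choose 7 of 13 axes to span the face (C(13,7) = 1716 ways), then fix each of the remaining 6 coordinates at one of its two extreme values (2^6 = 64 ways): 1716·64 = 109824.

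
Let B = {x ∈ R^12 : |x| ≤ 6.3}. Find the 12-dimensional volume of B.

Volume = π^{12/2}·(6.3)^12/Γ(7) ≈ 5.21979e+09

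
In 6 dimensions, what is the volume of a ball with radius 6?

V_6(6) = π^(6/2) · (6)^6 / Γ(6/2 + 1) = 7776·π^3 ≈ 241105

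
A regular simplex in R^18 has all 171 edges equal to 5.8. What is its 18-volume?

V = (5.8^18 / 18!) · √((18+1) / 2^18) ≈ 7.33618e-05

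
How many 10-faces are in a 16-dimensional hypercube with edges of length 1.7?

Number of 10-faces = C(16,10) · 2^(16-10) = 8008 · 64 = 512512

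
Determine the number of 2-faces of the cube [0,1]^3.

f_2(3-cube) = (3 choose 2) · 2^1 = 6.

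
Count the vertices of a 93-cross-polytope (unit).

An n-cross-polytope has 2n vertices; here n = 93, giving 186.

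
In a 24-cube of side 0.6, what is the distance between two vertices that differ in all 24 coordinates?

Diagonal = √24 · 0.6 ≈ 2.93939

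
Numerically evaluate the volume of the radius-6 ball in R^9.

The n-ball volume is π^(n/2)·r^n/Γ(n/2+1). With n=9, r=6: V = 11943936·π^4/35 ≈ 3.32414e+07.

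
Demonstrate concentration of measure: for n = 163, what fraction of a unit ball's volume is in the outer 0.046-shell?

1 - (1-0.046)^163 ≈ 0.999536 ≈ 99.9536%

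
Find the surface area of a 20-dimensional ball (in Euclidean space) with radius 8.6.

S = n·V_n(r)/r = 20·V_20(8.6)/8.6 (volume-to-surface relation), giving 2.93925e+17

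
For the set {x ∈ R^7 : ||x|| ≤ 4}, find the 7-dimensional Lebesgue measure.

V_7(4) = π^(7/2) · (4)^7 / Γ(7/2 + 1) = 262144·π^3/105 ≈ 77410.6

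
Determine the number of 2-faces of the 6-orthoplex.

Number of 2-faces = 2^(2+1) · C(6,2+1) = 8 · 20 = 160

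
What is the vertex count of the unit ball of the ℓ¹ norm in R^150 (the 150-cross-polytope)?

The vertices are ±e_1, ..., ±e_150, so there are 2·150 = 300.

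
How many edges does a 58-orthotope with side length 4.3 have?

Each of the 2^58 = 288230376151711744 vertices has degree 58; total edges = 58·2^58/2 = 8358680908399640576.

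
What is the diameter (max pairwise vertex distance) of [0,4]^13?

Diagonal = √13 · 4 ≈ 14.4222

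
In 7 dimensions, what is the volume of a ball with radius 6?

V = 1492992·π^3/35 ≈ 1.32263e+06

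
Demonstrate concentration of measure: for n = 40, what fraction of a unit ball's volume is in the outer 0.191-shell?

1 - (1-0.191)^40 ≈ 0.999792 ≈ 99.9792%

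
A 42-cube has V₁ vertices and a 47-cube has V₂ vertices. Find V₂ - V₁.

V₁ = 2^42 = 4398046511104. V₂ = 2^47 = 140737488355328. V₂ - V₁ = 136339441844224.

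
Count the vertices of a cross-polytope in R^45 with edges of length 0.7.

The 45-dimensional cross-polytope has 2n = 2·45 = 90 vertices.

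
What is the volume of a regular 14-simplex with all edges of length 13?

Volume = 13^14 · √(15/2^14) / 14! ≈ 1366.58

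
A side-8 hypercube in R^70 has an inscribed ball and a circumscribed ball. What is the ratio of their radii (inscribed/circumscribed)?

r_in = 8/2 (half the side); r_out = 8√70/2 (half the diagonal). Ratio = 1/√70 ≈ 0.119523.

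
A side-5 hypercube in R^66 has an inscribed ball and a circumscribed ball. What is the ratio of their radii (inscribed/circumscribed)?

r_in / r_out = (5/2) / (5√66/2) = 1/√66 ≈ 0.123091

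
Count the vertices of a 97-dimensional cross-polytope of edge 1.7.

An n-cross-polytope has 2n vertices; here n = 97, giving 194.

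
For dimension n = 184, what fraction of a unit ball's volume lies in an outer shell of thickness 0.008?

1 - (1-0.008)^184 ≈ 0.771888 ≈ 77.19%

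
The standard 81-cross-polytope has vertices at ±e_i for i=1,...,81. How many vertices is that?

An n-cross-polytope has 2n vertices; here n = 81, giving 162.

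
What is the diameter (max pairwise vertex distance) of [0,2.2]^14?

||(2.2,2.2,...,2.2)|| = √(14)·2.2 ≈ 8.23165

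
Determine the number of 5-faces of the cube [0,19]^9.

f_5(9-cube) = (9 choose 5) · 2^4 = 2016.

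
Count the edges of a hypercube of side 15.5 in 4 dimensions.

Each of the 2^4 = 16 vertices has degree 4; total edges = 4·2^4/2 = 32.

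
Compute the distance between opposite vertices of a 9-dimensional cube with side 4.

||(4,4,...,4)|| = √(9)·4 = 12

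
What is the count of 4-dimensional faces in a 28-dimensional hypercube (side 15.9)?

Choose 4 of 28 axes to span the face (C(28,4) = 20475 ways), then fix each of the remaining 24 coordinates at one of its two extreme values (2^24 = 16777216 ways): 20475·16777216 = 343513497600.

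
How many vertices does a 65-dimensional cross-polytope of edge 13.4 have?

The vertices are ±e_1, ..., ±e_65, so there are 2·65 = 130.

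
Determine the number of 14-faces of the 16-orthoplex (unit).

Number of 14-faces = 2^(14+1) · C(16,14+1) = 32768 · 16 = 524288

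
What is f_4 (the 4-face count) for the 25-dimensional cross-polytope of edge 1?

f_4(25-orthoplex) = 2^5 · (25 choose 5) = 1700160.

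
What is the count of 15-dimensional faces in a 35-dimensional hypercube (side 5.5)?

Choose 15 of 35 axes to span the face (C(35,15) = 3247943160 ways), then fix each of the remaining 20 coordinates at one of its two extreme values (2^20 = 1048576 ways): 3247943160·1048576 = 3405715246940160.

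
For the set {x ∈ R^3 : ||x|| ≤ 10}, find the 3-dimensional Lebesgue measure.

The n-ball volume is π^(n/2)·r^n/Γ(n/2+1). With n=3, r=10: V = 4000·π/3 ≈ 4188.79.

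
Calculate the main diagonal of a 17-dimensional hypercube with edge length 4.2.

||(4.2,4.2,...,4.2)|| = √(17)·4.2 ≈ 17.317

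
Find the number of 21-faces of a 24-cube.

Number of 21-faces = C(24,21) · 2^(24-21) = 2024 · 8 = 16192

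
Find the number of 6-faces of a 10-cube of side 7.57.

An n-cube has C(n,k)·2^(n-k) k-faces. Here C(10,6)·2^4 = 210·16 = 3360.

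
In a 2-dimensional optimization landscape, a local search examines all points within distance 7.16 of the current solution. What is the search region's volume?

Volume = π^{2/2}·(7.16)^2/Γ(2) ≈ 161.056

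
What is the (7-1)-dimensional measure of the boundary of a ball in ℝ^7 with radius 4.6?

S_7(4.6) = 2·π^(7/2)·(4.6)^6 / Γ(7/2) ≈ 313347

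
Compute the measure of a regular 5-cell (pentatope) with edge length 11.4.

V = (11.4^4 / 4!) · √((4+1) / 2^4) ≈ 393.399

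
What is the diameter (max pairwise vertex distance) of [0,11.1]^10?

Diagonal = √10 · 11.1 ≈ 35.1013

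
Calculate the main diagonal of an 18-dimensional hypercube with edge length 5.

Diagonal = √18 · 5 ≈ 21.2132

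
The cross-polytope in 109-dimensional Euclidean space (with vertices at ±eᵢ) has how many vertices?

Number of vertices = 2n = 218.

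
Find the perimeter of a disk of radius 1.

S_2(1) = 2·π^(2/2)·(1)^1 / Γ(2/2) = 2πr = 2π·1 ≈ 6.28319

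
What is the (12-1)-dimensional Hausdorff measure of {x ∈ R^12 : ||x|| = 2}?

S_12(2) = 2·π^(12/2)·(2)^11 / Γ(12/2) = 512·π^6/15 ≈ 32815.4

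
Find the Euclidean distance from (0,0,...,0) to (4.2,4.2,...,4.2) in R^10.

Diagonal = √10 · 4.2 ≈ 13.2816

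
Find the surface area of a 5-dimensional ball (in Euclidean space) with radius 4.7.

S = n·V_n(r)/r = 5·V_5(4.7)/4.7 (volume-to-surface relation), giving 12842.8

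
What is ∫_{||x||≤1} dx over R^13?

The n-ball volume is π^(n/2)·r^n/Γ(n/2+1). With n=13, r=1: V = 128·π^6/135135 ≈ 0.910629.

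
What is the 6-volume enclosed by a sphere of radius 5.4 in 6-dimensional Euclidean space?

Volume = π^{6/2}·(5.4)^6/Γ(4) ≈ 128133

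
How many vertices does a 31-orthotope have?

Number of vertices = 2^31 = 2147483648.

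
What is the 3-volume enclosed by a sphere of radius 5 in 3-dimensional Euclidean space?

Volume = π^{3/2}·(5)^3/Γ(5/2) = 500·π/3 ≈ 523.599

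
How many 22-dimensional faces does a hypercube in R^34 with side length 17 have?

Choose 22 of 34 axes to span the face (C(34,22) = 548354040 ways), then fix each of the remaining 12 coordinates at one of its two extreme values (2^12 = 4096 ways): 548354040·4096 = 2246058147840.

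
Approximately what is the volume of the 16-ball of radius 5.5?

Volume = π^{16/2}·(5.5)^16/Γ(9) = 45949729863572161·π^8/2642411520 ≈ 1.64999e+11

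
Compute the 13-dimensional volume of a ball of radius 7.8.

V_13(7.8) = π^(13/2) · (7.8)^13 / Γ(13/2 + 1) ≈ 3.60223e+11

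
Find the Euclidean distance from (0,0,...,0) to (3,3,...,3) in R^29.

||(3,3,...,3)|| = √(29)·3 ≈ 16.1555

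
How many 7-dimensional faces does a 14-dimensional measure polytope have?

Choose 7 of 14 axes to span the face (C(14,7) = 3432 ways), then fix each of the remaining 7 coordinates at one of its two extreme values (2^7 = 128 ways): 3432·128 = 439296.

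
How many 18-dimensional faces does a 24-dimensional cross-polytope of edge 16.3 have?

f_18(24-orthoplex) = 2^19 · (24 choose 19) = 22284337152.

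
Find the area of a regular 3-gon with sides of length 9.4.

Area = (√3/4) · 9.4² = 38.261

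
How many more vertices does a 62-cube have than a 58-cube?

The 62-cube has 2^62 = 4611686018427387904 vertices. The 58-cube has 2^58 = 288230376151711744 vertices. Difference: 4611686018427387904 - 288230376151711744 = 4323455642275676160.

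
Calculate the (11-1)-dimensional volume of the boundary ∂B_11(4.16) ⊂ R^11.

S = n·V_n(r)/r = 11·V_11(4.16)/4.16 (volume-to-surface relation), giving 3.21685e+07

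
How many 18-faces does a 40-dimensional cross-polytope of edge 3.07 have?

Number of 18-faces = 2^(18+1) · C(40,18+1) = 524288 · 131282408400 = 68829791335219200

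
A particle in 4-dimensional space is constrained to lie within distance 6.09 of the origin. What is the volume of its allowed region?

Volume = π^{4/2}·(6.09)^4/Γ(3) ≈ 6787.95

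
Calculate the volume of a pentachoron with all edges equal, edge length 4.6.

V_4 = √(5) · 4.6^4 / (4! · 2^(4/2)) ≈ 10.4291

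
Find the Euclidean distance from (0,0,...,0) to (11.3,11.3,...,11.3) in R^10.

d = √(11.3² + 11.3² + ... + 11.3²) [10 terms] = √(10·11.3²) = 11.3√10 ≈ 35.7337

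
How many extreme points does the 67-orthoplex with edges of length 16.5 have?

Number of vertices = 2n = 134.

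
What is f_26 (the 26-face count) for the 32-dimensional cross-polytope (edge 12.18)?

f_26(32-orthoplex) = 2^27 · (32 choose 27) = 27028229193728.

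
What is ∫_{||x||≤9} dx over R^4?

V_4(9) = π^(4/2) · (9)^4 / Γ(4/2 + 1) = 6561·π^2/2 ≈ 32377.2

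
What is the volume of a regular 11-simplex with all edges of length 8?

For a regular n-simplex with edge a, V = (a^n / n!)·√((n+1)/2^n). With a=8, n=11: V ≈ 16.4725.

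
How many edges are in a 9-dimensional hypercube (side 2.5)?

An n-cube has C(n,k)·2^(n-k) k-faces. Here C(9,1)·2^8 = 9·256 = 2304.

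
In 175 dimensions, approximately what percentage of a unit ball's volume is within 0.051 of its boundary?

1 - (1-0.051)^175 ≈ 0.999895 ≈ 99.9895%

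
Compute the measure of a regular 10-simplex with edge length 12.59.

Volume = 12.59^10 · √(11/2^10) / 10! ≈ 2857.86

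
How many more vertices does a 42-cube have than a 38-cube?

The 42-cube has 2^42 = 4398046511104 vertices. The 38-cube has 2^38 = 274877906944 vertices. Difference: 4398046511104 - 274877906944 = 4123168604160.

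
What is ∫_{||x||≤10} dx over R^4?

The n-ball volume is π^(n/2)·r^n/Γ(n/2+1). With n=4, r=10: V = 5000·π^2 ≈ 49348.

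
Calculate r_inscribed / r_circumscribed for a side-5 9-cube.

For an n-cube of any side s, the inradius is s/2 and the circumradius is s√n/2, so the ratio is 1/√9 ≈ 0.333333.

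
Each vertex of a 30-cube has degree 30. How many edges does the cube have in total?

Each of the 2^30 = 1073741824 vertices has degree 30; total edges = 30·2^30/2 = 16106127360.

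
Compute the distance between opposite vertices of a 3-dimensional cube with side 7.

||(7,7,...,7)|| = √(3)·7 ≈ 12.1244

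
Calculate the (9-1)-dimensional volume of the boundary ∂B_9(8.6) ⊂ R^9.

S = n·V_n(r)/r = 9·V_9(8.6)/8.6 (volume-to-surface relation), giving 8.88276e+08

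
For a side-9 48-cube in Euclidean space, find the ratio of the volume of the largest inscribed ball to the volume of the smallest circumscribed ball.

The radii are 9/2 and 9√48/2, so the volume ratio is (1/√48)^48 = 48^{-48/2} ≈ 4.469e-41.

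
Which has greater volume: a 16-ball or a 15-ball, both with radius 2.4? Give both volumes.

V_16(2.4) ≈ 285140. V_15(2.4) ≈ 192574. The 16-ball is larger.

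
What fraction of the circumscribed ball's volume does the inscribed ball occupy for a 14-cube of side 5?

Volume scales as r^n, and r_in/r_out = 1/√14, giving (1/√14)^14 ≈ 9.48645e-09.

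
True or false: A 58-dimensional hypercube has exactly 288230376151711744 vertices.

True. The 58-cube has 2^58 = 288230376151711744 vertices.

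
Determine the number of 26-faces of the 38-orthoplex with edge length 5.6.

Each 26-face is the convex hull of 27 vertices, one chosen as ±e_i from each of 27 distinct axes: 2^27·C(38,27) = 161507183547121664.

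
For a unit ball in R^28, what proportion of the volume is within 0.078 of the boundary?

Shell fraction = 1 - (1-0.078)^28 ≈ 0.897088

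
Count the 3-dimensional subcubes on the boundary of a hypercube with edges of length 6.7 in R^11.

An n-cube has C(n,k)·2^(n-k) k-faces. Here C(11,3)·2^8 = 165·256 = 42240.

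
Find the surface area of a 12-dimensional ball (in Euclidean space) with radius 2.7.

|∂B_12(2.7)| ≈ 890737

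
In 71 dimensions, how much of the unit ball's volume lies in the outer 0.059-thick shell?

1 - (1-0.059)^71 ≈ 0.986669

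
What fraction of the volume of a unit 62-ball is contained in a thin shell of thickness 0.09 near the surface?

V(inner)/V(outer) = ((1-0.09)/1)^62 ≈ 0.002888, so the shell fraction is 0.997112.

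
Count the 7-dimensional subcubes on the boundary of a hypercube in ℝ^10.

Choose 7 of 10 axes to span the face (C(10,7) = 120 ways), then fix each of the remaining 3 coordinates at one of its two extreme values (2^3 = 8 ways): 120·8 = 960.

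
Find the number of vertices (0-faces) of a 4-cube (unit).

Number of 0-faces = C(4,0) · 2^(4-0) = 1 · 16 = 16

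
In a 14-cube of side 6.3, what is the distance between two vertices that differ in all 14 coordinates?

The space diagonal of an n-cube of side s is s√n. Here 6.3·√14 ≈ 23.5724.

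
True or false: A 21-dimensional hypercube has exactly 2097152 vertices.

True. The 21-cube has 2^21 = 2097152 vertices.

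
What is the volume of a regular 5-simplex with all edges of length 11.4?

V_5 = √(6) · 11.4^5 / (5! · 2^(5/2)) ≈ 694.774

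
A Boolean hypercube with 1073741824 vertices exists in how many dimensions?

n = log_2(1073741824) = 30.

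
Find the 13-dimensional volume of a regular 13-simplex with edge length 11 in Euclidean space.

Volume = 11^13 · √(14/2^13) / 13! ≈ 229.189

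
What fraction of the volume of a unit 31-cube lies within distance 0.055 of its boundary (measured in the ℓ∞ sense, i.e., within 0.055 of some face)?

Shell fraction = 1 - (1-0.11)^31 ≈ 0.973017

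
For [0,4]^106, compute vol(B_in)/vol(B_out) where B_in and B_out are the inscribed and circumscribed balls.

V_in / V_out = (r_in/r_out)^106 = (1/√106)^106 = 106^(-106/2) ≈ 4.55816e-108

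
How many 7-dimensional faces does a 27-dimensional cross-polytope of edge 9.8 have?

An n-cross-polytope has 2^(k+1)·C(n,k+1) k-faces. Here 2^8·C(27,8) = 256·2220075 = 568339200.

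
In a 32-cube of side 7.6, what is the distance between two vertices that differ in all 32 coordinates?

Diagonal = √32 · 7.6 ≈ 42.9921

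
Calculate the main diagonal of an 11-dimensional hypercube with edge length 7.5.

d = √(7.5² + 7.5² + ... + 7.5²) [11 terms] = √(11·7.5²) = 7.5√11 ≈ 24.8747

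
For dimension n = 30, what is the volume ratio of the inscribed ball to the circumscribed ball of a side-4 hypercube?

V_in / V_out = (r_in/r_out)^30 = (1/√30)^30 = 30^(-30/2) ≈ 6.96917e-23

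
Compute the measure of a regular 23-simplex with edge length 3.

V = (3^23 / 23!) · √((23+1) / 2^23) ≈ 6.15964e-15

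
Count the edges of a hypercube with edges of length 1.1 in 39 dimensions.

Each of the 2^39 = 549755813888 vertices has degree 39; total edges = 39·2^39/2 = 10720238370816.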